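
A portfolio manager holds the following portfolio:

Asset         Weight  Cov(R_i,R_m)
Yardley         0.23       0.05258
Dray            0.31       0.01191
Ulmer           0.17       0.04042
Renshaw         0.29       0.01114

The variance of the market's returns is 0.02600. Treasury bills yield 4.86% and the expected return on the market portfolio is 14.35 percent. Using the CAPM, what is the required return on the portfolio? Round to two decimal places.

14.31%

β_Yardley = 0.05258 / 0.02600 = 2.0223
β_Dray = 0.01191 / 0.02600 = 0.4581
β_Ulmer = 0.04042 / 0.02600 = 1.5546
β_Renshaw = 0.01114 / 0.02600 = 0.4285
β_P = Σ w_i β_i = 0.23×2.0223 + 0.31×0.4581 + 0.17×1.5546 + 0.29×0.4285 = 0.9957
MRP = 14.35% − 4.86% = 9.49%
E(R_P) = R_f + β_P × MRP = 4.86% + 0.9957 × 9.49% = 14.31%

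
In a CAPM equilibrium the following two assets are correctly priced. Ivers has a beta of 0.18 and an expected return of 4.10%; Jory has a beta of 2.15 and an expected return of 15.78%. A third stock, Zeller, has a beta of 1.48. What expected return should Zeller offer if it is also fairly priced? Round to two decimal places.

11.81%

MRP (SML slope) = (15.78% − 4.10%) / (2.15 − 0.18) = 11.68% / 1.97 = 5.9289%
R_f (intercept) = 4.10% − 0.18 × 5.9289% = 3.0328%
E(R_Zeller) = R_f + β × MRP = 3.0328% + 1.48 × 5.9289% = 11.81%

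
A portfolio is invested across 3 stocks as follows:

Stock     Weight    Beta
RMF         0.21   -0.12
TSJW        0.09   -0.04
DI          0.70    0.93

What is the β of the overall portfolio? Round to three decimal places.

0.622

β_P = Σ w_i β_i = 0.21×-0.12 + 0.09×-0.04 + 0.70×0.93 = 0.6222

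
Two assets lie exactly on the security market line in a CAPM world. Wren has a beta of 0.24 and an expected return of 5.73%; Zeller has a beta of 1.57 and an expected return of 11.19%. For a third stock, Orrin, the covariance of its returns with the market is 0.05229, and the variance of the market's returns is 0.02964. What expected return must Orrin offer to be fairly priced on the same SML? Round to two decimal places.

11.99%

MRP = (11.19% − 5.73%) / (1.57 − 0.24) = 4.1053%
R_f = 5.73% − 0.24 × 4.1053% = 4.7447%
β_Orrin = Cov / Var(R_m) = 0.05229 / 0.02964 = 1.7642
E(R_Orrin) = R_f + β × MRP = 4.7447% + 1.7642 × 4.1053% = 11.99%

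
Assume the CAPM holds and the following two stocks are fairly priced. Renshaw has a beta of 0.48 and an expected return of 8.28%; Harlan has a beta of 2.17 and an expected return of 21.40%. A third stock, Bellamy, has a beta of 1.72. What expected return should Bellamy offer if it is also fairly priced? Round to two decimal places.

MRP (SML slope) = (21.40% − 8.28%) / (2.17 − 0.48) = 13.12% / 1.69 = 7.7633%
R_f (intercept) = 8.28% − 0.48 × 7.7633% = 4.5536%
E(R_Bellamy) = R_f + β × MRP = 4.5536% + 1.72 × 7.7633% = 17.91%

17.91%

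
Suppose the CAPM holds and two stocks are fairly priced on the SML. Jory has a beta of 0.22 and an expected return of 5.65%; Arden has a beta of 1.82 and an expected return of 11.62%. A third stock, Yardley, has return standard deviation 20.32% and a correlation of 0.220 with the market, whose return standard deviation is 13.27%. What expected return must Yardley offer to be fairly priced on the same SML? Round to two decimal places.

MRP = (11.62% − 5.65%) / (1.82 − 0.22) = 3.7313%
R_f = 5.65% − 0.22 × 3.7313% = 4.8291%
β_Yardley = ρ·σ_i/σ_m = 0.220 × 20.32 / 13.27 = 0.3369
E(R_Yardley) = R_f + β × MRP = 4.8291% + 0.3369 × 3.7313% = 6.09%

6.09%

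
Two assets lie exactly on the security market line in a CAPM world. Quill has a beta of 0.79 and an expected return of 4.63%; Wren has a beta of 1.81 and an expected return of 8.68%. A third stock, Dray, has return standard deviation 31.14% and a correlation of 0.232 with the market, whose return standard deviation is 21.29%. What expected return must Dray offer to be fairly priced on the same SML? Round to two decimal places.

2.84%

MRP = (8.68% − 4.63%) / (1.81 − 0.79) = 3.9706%
R_f = 4.63% − 0.79 × 3.9706% = 1.4932%
β_Dray = ρ·σ_i/σ_m = 0.232 × 31.14 / 21.29 = 0.3393
E(R_Dray) = R_f + β × MRP = 1.4932% + 0.3393 × 3.9706% = 2.84%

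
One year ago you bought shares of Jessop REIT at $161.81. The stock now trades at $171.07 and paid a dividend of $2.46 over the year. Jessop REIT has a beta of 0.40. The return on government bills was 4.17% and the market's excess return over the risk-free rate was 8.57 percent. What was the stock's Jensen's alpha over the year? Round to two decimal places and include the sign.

-0.35%

Realised HPR = (P1 + D1 − P0) / P0 = (171.07 + 2.46 − 161.81) / 161.81 = 11.72 / 161.81 = 7.2431%
CAPM required = R_f + β·MRP = 4.17% + 0.40 × 8.57% = 7.5980%
α = realised − required = 7.2431% − 7.5980% = -0.35%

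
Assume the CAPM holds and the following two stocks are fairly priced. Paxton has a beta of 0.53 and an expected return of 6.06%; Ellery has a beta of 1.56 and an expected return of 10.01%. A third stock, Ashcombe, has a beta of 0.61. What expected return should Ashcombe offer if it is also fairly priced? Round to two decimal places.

MRP (SML slope) = (10.01% − 6.06%) / (1.56 − 0.53) = 3.95% / 1.03 = 3.8350%
R_f (intercept) = 6.06% − 0.53 × 3.8350% = 4.0275%
E(R_Ashcombe) = R_f + β × MRP = 4.0275% + 0.61 × 3.8350% = 6.37%

6.37%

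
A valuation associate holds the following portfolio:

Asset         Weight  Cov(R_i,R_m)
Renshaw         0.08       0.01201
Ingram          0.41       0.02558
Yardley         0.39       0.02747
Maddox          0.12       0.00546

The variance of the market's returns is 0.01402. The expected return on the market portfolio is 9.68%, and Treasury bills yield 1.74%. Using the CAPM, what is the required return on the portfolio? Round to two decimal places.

β_Renshaw = 0.01201 / 0.01402 = 0.8566
β_Ingram = 0.02558 / 0.01402 = 1.8245
β_Yardley = 0.02747 / 0.01402 = 1.9593
β_Maddox = 0.00546 / 0.01402 = 0.3894
β_P = Σ w_i β_i = 0.08×0.8566 + 0.41×1.8245 + 0.39×1.9593 + 0.12×0.3894 = 1.6274
MRP = 9.68% − 1.74% = 7.94%
E(R_P) = R_f + β_P × MRP = 1.74% + 1.6274 × 7.94% = 14.66%

14.66%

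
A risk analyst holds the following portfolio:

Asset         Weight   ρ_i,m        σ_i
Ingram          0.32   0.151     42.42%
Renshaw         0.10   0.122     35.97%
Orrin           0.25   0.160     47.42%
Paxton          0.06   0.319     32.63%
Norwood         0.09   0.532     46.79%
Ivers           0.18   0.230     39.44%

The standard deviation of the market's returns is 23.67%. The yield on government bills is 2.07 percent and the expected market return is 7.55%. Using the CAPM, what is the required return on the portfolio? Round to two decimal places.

β_Ingram = 0.151 × 42.42% / 23.67% = 0.2706
β_Renshaw = 0.122 × 35.97% / 23.67% = 0.1854
β_Orrin = 0.160 × 47.42% / 23.67% = 0.3205
β_Paxton = 0.319 × 32.63% / 23.67% = 0.4398
β_Norwood = 0.532 × 46.79% / 23.67% = 1.0516
β_Ivers = 0.230 × 39.44% / 23.67% = 0.3832
β_P = Σ w_i β_i = 0.32×0.2706 + 0.10×0.1854 + 0.25×0.3205 + 0.06×0.4398 + 0.09×1.0516 + 0.18×0.3832 = 0.3753
MRP = 7.55% − 2.07% = 5.48%
E(R_P) = R_f + β_P × MRP = 2.07% + 0.3753 × 5.48% = 4.13%

4.13%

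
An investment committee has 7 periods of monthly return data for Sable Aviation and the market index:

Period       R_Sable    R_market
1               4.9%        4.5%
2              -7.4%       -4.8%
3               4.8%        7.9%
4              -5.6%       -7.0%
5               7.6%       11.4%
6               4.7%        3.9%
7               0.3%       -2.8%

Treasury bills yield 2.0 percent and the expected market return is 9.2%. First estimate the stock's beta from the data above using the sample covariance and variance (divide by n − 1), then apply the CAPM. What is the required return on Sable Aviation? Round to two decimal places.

7.63%

Mean R_i = (4.9 − 7.4 + 4.8 − 5.6 + 7.6 + 4.7 + 0.3) / 7 = 1.3286%
Mean R_m = (4.5 − 4.8 + 7.9 − 7.0 + 11.4 + 3.9 − 2.8) / 7 = 1.8714%
Σ(R_i − R̄_i)(R_m − R̄_m) = 221.4157  ⇒  Cov = 221.4157 / 6 = 36.9026
Σ(R_m − R̄_m)² = 283.1943  ⇒  Var(R_m) = 283.1943 / 6 = 47.1991
β = Cov / Var(R_m) = 36.9026 / 47.1991 = 0.7818
MRP = 9.2% − 2.0% = 7.20%
E(R) = R_f + β × MRP = 2.0% + 0.7818 × 7.2% = 7.63%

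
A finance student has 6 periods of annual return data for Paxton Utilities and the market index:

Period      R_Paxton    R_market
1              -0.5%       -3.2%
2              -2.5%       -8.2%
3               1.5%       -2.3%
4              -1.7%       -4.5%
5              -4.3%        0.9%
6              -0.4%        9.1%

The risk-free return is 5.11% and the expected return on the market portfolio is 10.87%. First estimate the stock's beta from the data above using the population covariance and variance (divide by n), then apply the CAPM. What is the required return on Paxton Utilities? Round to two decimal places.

5.37%

Mean R_i = (-0.5 − 2.5 + 1.5 − 1.7 − 4.3 − 0.4) / 6 = -1.3167%
Mean R_m = (-3.2 − 8.2 − 2.3 − 4.5 + 0.9 + 9.1) / 6 = -1.3667%
Σ(R_i − R̄_i)(R_m − R̄_m) = 7.9933  ⇒  Cov = 7.9933 / 6 = 1.3322
Σ(R_m − R̄_m)² = 175.4333  ⇒  Var(R_m) = 175.4333 / 6 = 29.2389
β = Cov / Var(R_m) = 1.3322 / 29.2389 = 0.0456
MRP = 10.87% − 5.11% = 5.76%
E(R) = R_f + β × MRP = 5.11% + 0.0456 × 5.76% = 5.37%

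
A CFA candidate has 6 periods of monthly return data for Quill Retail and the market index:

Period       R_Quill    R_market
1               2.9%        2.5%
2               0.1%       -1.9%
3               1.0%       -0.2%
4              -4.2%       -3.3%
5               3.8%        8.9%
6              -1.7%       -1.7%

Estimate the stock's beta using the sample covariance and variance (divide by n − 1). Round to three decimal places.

0.562

Mean R_i = (2.9 + 0.1 + 1.0 − 4.2 + 3.8 − 1.7) / 6 = 0.3167%
Mean R_m = (2.5 − 1.9 − 0.2 − 3.3 + 8.9 − 1.7) / 6 = 0.7167%
Σ(R_i − R̄_i)(R_m − R̄_m) = 56.0683  ⇒  Cov = 56.0683 / 5 = 11.2137
Σ(R_m − R̄_m)² = 99.8083  ⇒  Var(R_m) = 99.8083 / 5 = 19.9617
β = Cov / Var(R_m) = 11.2137 / 19.9617 = 0.5618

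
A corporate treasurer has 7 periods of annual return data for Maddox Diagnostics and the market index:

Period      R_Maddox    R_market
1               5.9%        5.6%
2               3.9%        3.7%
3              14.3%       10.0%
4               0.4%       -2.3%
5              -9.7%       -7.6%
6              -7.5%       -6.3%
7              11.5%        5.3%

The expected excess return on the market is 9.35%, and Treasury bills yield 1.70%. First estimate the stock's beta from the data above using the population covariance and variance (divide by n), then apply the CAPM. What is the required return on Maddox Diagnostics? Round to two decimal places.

13.97%

Mean R_i = (5.9 + 3.9 + 14.3 + 0.4 − 9.7 − 7.5 + 11.5) / 7 = 2.6857%
Mean R_m = (5.6 + 3.7 + 10.0 − 2.3 − 7.6 − 6.3 + 5.3) / 7 = 1.2000%
Σ(R_i − R̄_i)(R_m − R̄_m) = 348.9100  ⇒  Cov = 348.9100 / 7 = 49.8443
Σ(R_m − R̄_m)² = 265.8000  ⇒  Var(R_m) = 265.8000 / 7 = 37.9714
β = Cov / Var(R_m) = 49.8443 / 37.9714 = 1.3127
E(R) = R_f + β × MRP = 1.70% + 1.3127 × 9.35% = 13.97%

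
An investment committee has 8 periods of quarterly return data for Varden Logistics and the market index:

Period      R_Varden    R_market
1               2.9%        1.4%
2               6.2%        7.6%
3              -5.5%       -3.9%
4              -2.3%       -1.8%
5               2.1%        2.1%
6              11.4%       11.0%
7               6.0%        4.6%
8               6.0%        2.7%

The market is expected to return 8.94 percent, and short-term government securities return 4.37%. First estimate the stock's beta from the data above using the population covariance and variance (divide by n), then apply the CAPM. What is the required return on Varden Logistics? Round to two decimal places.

9.20%

Mean R_i = (2.9 + 6.2 − 5.5 − 2.3 + 2.1 + 11.4 + 6.0 + 6.0) / 8 = 3.3500%
Mean R_m = (1.4 + 7.6 − 3.9 − 1.8 + 2.1 + 11.0 + 4.6 + 2.7) / 8 = 2.9625%
Σ(R_i − R̄_i)(R_m − R̄_m) = 170.9850  ⇒  Cov = 170.9850 / 8 = 21.3731
Σ(R_m − R̄_m)² = 161.8188  ⇒  Var(R_m) = 161.8188 / 8 = 20.2274
β = Cov / Var(R_m) = 21.3731 / 20.2274 = 1.0566
MRP = 8.94% − 4.37% = 4.57%
E(R) = R_f + β × MRP = 4.37% + 1.0566 × 4.57% = 9.20%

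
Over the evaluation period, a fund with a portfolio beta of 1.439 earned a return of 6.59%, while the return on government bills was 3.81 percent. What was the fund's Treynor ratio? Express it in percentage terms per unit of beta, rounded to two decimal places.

Treynor = (R_P − R_f) / β_P = (6.59% − 3.81%) / 1.4390 = 2.78% / 1.4390 = 1.93%

1.93%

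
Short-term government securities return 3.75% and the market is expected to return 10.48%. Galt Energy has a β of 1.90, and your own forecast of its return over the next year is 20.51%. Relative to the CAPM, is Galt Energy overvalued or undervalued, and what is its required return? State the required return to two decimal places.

MRP = 10.48% − 3.75% = 6.73%
Required return = R_f + β·MRP = 3.75% + 1.90 × 6.73% = 16.54%
Forecast 20.51% > required 16.54% → the stock plots above the SML → undervalued.

Undervalued; required return 16.54%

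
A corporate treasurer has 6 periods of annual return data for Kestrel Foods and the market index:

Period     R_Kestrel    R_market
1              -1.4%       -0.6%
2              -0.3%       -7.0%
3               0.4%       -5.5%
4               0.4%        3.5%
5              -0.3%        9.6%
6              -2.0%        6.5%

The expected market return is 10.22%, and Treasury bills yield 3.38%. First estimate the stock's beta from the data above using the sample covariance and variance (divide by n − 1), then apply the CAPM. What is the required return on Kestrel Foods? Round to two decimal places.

Mean R_i = (-1.4 − 0.3 + 0.4 + 0.4 − 0.3 − 2.0) / 6 = -0.5333%
Mean R_m = (-0.6 − 7.0 − 5.5 + 3.5 + 9.6 + 6.5) / 6 = 1.0833%
Σ(R_i − R̄_i)(R_m − R̄_m) = -10.2733  ⇒  Cov = -10.2733 / 5 = -2.0547
Σ(R_m − R̄_m)² = 219.2283  ⇒  Var(R_m) = 219.2283 / 5 = 43.8457
β = Cov / Var(R_m) = -2.0547 / 43.8457 = -0.0469
MRP = 10.22% − 3.38% = 6.84%
E(R) = R_f + β × MRP = 3.38% + -0.0469 × 6.84% = 3.06%

3.06%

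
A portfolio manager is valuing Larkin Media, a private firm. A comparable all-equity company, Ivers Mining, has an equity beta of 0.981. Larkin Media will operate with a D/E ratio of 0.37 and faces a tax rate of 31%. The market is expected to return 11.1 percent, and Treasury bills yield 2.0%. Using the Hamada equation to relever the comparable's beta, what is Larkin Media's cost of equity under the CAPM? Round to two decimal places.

13.21%

β_L = β_U × [1 + (1 − t)(D/E)] = 0.981 × [1 + (1 − 0.31) × 0.37]
    = 0.981 × [1 + 0.69 × 0.37] = 0.981 × 1.2553 = 1.2314
MRP = 11.1% − 2.0% = 9.10%
E(R) = R_f + β_L × MRP = 2.0% + 1.2314 × 9.1% = 13.21%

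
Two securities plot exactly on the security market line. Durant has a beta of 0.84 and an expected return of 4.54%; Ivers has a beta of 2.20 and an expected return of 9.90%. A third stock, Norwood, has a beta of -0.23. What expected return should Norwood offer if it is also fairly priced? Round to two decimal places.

0.32%

MRP (SML slope) = (9.90% − 4.54%) / (2.20 − 0.84) = 5.36% / 1.36 = 3.9412%
R_f (intercept) = 4.54% − 0.84 × 3.9412% = 1.2294%
E(R_Norwood) = R_f + β × MRP = 1.2294% + -0.23 × 3.9412% = 0.32%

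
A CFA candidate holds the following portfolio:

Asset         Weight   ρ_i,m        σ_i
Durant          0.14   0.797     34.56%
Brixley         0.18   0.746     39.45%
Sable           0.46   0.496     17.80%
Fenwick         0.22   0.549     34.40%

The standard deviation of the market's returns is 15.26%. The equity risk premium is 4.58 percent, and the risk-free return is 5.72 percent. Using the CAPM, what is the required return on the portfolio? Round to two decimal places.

10.93%

β_Durant = 0.797 × 34.56% / 15.26% = 1.8050
β_Brixley = 0.746 × 39.45% / 15.26% = 1.9286
β_Sable = 0.496 × 17.80% / 15.26% = 0.5786
β_Fenwick = 0.549 × 34.40% / 15.26% = 1.2376
β_P = Σ w_i β_i = 0.14×1.8050 + 0.18×1.9286 + 0.46×0.5786 + 0.22×1.2376 = 1.1383
E(R_P) = R_f + β_P × MRP = 5.72% + 1.1383 × 4.58% = 10.93%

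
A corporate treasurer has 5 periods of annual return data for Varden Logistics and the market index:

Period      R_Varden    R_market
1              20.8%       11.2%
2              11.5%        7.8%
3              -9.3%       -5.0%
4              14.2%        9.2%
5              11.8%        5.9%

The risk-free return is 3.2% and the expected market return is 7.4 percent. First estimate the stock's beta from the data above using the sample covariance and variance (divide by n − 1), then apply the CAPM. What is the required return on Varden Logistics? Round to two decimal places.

Mean R_i = (20.8 + 11.5 − 9.3 + 14.2 + 11.8) / 5 = 9.8000%
Mean R_m = (11.2 + 7.8 − 5.0 + 9.2 + 5.9) / 5 = 5.8200%
Σ(R_i − R̄_i)(R_m − R̄_m) = 284.2400  ⇒  Cov = 284.2400 / 4 = 71.0600
Σ(R_m − R̄_m)² = 161.3680  ⇒  Var(R_m) = 161.3680 / 4 = 40.3420
β = Cov / Var(R_m) = 71.0600 / 40.3420 = 1.7614
MRP = 7.4% − 3.2% = 4.20%
E(R) = R_f + β × MRP = 3.2% + 1.7614 × 4.2% = 10.60%

10.60%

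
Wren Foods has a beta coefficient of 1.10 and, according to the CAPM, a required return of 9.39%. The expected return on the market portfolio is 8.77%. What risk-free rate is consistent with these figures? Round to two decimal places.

2.57%

E(R) = R_f + β(E(R_m) − R_f) = R_f(1 − β) + β·E(R_m)
9.39% = R_f × (1 − 1.10) + 1.10 × 8.77%
9.39% = R_f × -0.10 + 9.6470%
R_f = (9.39% − 9.6470%) / -0.10 = 2.57%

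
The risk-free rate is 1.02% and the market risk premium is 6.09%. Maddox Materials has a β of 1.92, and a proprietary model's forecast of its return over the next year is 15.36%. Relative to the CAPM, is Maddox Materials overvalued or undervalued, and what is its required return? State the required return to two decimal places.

Required return = R_f + β·MRP = 1.02% + 1.92 × 6.09% = 12.71%
Forecast 15.36% > required 12.71% → the stock plots above the SML → undervalued.

Undervalued; required return 12.71%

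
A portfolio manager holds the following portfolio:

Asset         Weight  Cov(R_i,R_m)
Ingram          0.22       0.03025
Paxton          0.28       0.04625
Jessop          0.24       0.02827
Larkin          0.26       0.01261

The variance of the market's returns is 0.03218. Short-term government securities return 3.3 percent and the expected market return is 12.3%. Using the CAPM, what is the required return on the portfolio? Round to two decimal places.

11.60%

β_Ingram = 0.03025 / 0.03218 = 0.9400
β_Paxton = 0.04625 / 0.03218 = 1.4372
β_Jessop = 0.02827 / 0.03218 = 0.8785
β_Larkin = 0.01261 / 0.03218 = 0.3919
β_P = Σ w_i β_i = 0.22×0.9400 + 0.28×1.4372 + 0.24×0.8785 + 0.26×0.3919 = 0.9220
MRP = 12.3% − 3.3% = 9.00%
E(R_P) = R_f + β_P × MRP = 3.3% + 0.9220 × 9.0% = 11.60%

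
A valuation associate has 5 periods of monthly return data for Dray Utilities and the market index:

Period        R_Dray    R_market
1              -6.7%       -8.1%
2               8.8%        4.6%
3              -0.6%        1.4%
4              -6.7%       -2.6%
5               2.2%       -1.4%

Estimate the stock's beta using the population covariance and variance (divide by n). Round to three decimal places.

1.162

Mean R_i = (-6.7 + 8.8 − 0.6 − 6.7 + 2.2) / 5 = -0.6000%
Mean R_m = (-8.1 + 4.6 + 1.4 − 2.6 − 1.4) / 5 = -1.2200%
Σ(R_i − R̄_i)(R_m − R̄_m) = 104.5900  ⇒  Cov = 104.5900 / 5 = 20.9180
Σ(R_m − R̄_m)² = 90.0080  ⇒  Var(R_m) = 90.0080 / 5 = 18.0016
β = Cov / Var(R_m) = 20.9180 / 18.0016 = 1.1620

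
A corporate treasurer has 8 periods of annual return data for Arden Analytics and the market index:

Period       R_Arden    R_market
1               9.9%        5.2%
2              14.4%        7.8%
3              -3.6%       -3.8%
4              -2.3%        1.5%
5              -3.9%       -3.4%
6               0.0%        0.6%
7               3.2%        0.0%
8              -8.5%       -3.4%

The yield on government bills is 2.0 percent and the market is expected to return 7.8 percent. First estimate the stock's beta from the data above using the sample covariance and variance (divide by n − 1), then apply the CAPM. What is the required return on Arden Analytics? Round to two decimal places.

Mean R_i = (9.9 + 14.4 − 3.6 − 2.3 − 3.9 + 0.0 + 3.2 − 8.5) / 8 = 1.1500%
Mean R_m = (5.2 + 7.8 − 3.8 + 1.5 − 3.4 + 0.6 + 0.0 − 3.4) / 8 = 0.5625%
Σ(R_i − R̄_i)(R_m − R̄_m) = 211.0150  ⇒  Cov = 211.0150 / 7 = 30.1450
Σ(R_m − R̄_m)² = 125.5188  ⇒  Var(R_m) = 125.5188 / 7 = 17.9313
β = Cov / Var(R_m) = 30.1450 / 17.9313 = 1.6811
MRP = 7.8% − 2.0% = 5.80%
E(R) = R_f + β × MRP = 2.0% + 1.6811 × 5.8% = 11.75%

11.75%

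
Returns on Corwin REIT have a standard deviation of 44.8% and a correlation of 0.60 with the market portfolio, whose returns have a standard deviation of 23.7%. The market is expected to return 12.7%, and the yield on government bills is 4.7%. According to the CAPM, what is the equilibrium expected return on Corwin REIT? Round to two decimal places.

β = ρ × σ_i / σ_m = 0.60 × 44.8% / 23.7% = 1.1342
MRP = 12.7% − 4.7% = 8.00%
E(R) = 4.7% + 1.1342 × 8.0% = 13.77%

13.77%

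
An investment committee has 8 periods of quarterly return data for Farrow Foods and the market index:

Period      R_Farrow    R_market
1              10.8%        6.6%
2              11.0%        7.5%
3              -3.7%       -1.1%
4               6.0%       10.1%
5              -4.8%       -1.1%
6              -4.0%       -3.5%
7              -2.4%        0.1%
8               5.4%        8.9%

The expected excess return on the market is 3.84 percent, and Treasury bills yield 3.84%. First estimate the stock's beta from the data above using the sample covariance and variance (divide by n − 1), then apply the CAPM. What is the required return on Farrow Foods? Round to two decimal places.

Mean R_i = (10.8 + 11.0 − 3.7 + 6.0 − 4.8 − 4.0 − 2.4 + 5.4) / 8 = 2.2875%
Mean R_m = (6.6 + 7.5 − 1.1 + 10.1 − 1.1 − 3.5 + 0.1 + 8.9) / 8 = 3.4375%
Σ(R_i − R̄_i)(R_m − R̄_m) = 222.6438  ⇒  Cov = 222.6438 / 7 = 31.8063
Σ(R_m − R̄_m)² = 201.1788  ⇒  Var(R_m) = 201.1788 / 7 = 28.7398
β = Cov / Var(R_m) = 31.8063 / 28.7398 = 1.1067
E(R) = R_f + β × MRP = 3.84% + 1.1067 × 3.84% = 8.09%

8.09%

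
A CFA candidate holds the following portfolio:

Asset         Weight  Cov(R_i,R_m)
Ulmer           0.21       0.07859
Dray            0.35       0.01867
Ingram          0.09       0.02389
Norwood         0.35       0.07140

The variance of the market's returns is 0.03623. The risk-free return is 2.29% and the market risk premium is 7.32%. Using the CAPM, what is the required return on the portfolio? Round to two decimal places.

12.43%

β_Ulmer = 0.07859 / 0.03623 = 2.1692
β_Dray = 0.01867 / 0.03623 = 0.5153
β_Ingram = 0.02389 / 0.03623 = 0.6594
β_Norwood = 0.07140 / 0.03623 = 1.9707
β_P = Σ w_i β_i = 0.21×2.1692 + 0.35×0.5153 + 0.09×0.6594 + 0.35×1.9707 = 1.3850
E(R_P) = R_f + β_P × MRP = 2.29% + 1.3850 × 7.32% = 12.43%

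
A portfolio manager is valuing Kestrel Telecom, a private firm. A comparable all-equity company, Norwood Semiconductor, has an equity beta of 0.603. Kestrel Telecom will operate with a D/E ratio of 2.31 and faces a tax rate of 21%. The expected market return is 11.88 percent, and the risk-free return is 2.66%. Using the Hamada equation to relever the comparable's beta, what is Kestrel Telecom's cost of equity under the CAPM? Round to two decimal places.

β_L = β_U × [1 + (1 − t)(D/E)] = 0.603 × [1 + (1 − 0.21) × 2.31]
    = 0.603 × [1 + 0.79 × 2.31] = 0.603 × 2.8249 = 1.7034
MRP = 11.88% − 2.66% = 9.22%
E(R) = R_f + β_L × MRP = 2.66% + 1.7034 × 9.22% = 18.37%

18.37%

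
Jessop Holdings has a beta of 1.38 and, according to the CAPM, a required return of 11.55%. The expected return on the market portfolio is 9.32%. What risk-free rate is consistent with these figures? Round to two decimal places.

3.45%

E(R) = R_f + β(E(R_m) − R_f) = R_f(1 − β) + β·E(R_m)
11.55% = R_f × (1 − 1.38) + 1.38 × 9.32%
11.55% = R_f × -0.38 + 12.8616%
R_f = (11.55% − 12.8616%) / -0.38 = 3.45%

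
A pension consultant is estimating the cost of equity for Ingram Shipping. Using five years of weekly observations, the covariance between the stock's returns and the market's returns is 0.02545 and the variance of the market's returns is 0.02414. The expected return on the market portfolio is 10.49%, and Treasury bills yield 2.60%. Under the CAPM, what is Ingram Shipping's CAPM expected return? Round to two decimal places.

β = Cov(R_i, R_m) / Var(R_m) = 0.02545 / 0.02414 = 1.0543
MRP = 10.49% − 2.60% = 7.89%
E(R) = R_f + β × MRP = 2.60% + 1.0543 × 7.89% = 10.92%

10.92%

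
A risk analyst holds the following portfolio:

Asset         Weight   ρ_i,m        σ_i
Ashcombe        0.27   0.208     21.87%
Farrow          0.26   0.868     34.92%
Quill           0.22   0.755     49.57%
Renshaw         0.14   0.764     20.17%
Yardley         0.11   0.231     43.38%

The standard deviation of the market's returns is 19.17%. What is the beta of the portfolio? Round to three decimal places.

1.075

β_Ashcombe = 0.208 × 21.87% / 19.17% = 0.2373
β_Farrow = 0.868 × 34.92% / 19.17% = 1.5811
β_Quill = 0.755 × 49.57% / 19.17% = 1.9523
β_Renshaw = 0.764 × 20.17% / 19.17% = 0.8039
β_Yardley = 0.231 × 43.38% / 19.17% = 0.5227
β_P = Σ w_i β_i = 0.27×0.2373 + 0.26×1.5811 + 0.22×1.9523 + 0.14×0.8039 + 0.11×0.5227 = 1.0747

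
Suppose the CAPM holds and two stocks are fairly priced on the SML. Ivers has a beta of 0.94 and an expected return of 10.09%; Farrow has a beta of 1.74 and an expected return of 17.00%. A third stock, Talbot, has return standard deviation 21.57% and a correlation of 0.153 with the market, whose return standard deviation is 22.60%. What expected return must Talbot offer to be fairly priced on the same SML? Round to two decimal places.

3.23%

MRP = (17.00% − 10.09%) / (1.74 − 0.94) = 8.6375%
R_f = 10.09% − 0.94 × 8.6375% = 1.9708%
β_Talbot = ρ·σ_i/σ_m = 0.153 × 21.57 / 22.60 = 0.1460
E(R_Talbot) = R_f + β × MRP = 1.9708% + 0.1460 × 8.6375% = 3.23%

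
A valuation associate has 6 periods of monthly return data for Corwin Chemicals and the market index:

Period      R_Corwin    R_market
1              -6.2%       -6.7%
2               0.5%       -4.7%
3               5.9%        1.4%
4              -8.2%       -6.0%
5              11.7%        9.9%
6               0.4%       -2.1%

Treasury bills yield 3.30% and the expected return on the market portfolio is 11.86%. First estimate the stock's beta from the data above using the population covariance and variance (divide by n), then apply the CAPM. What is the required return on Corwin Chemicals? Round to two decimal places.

12.78%

Mean R_i = (-6.2 + 0.5 + 5.9 − 8.2 + 11.7 + 0.4) / 6 = 0.6833%
Mean R_m = (-6.7 − 4.7 + 1.4 − 6.0 + 9.9 − 2.1) / 6 = -1.3667%
Σ(R_i − R̄_i)(R_m − R̄_m) = 217.2433  ⇒  Cov = 217.2433 / 6 = 36.2072
Σ(R_m − R̄_m)² = 196.1533  ⇒  Var(R_m) = 196.1533 / 6 = 32.6922
β = Cov / Var(R_m) = 36.2072 / 32.6922 = 1.1075
MRP = 11.86% − 3.30% = 8.56%
E(R) = R_f + β × MRP = 3.30% + 1.1075 × 8.56% = 12.78%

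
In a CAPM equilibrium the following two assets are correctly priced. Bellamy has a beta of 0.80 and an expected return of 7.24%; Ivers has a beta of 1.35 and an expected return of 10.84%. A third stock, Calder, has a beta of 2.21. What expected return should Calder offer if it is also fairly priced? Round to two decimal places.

MRP (SML slope) = (10.84% − 7.24%) / (1.35 − 0.80) = 3.60% / 0.55 = 6.5455%
R_f (intercept) = 7.24% − 0.80 × 6.5455% = 2.0036%
E(R_Calder) = R_f + β × MRP = 2.0036% + 2.21 × 6.5455% = 16.47%

16.47%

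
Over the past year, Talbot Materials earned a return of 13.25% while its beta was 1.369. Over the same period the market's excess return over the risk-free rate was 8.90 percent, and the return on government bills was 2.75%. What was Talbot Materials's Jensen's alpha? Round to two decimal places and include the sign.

-1.68%

CAPM benchmark = R_f + β(R_m − R_f) = 2.75% + 1.369 × 8.90% = 14.93410%
α = actual − benchmark = 13.25% − 14.93410% = -1.68%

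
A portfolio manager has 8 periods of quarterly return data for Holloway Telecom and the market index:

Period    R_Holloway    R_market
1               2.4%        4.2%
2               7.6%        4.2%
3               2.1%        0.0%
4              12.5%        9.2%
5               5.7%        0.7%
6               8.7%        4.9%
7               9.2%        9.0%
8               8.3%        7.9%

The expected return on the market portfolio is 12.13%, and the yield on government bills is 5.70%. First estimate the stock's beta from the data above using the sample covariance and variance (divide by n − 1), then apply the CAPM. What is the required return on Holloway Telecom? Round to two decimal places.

10.79%

Mean R_i = (2.4 + 7.6 + 2.1 + 12.5 + 5.7 + 8.7 + 9.2 + 8.3) / 8 = 7.0625%
Mean R_m = (4.2 + 4.2 + 0.0 + 9.2 + 0.7 + 4.9 + 9.0 + 7.9) / 8 = 5.0125%
Σ(R_i − R̄_i)(R_m − R̄_m) = 68.7838  ⇒  Cov = 68.7838 / 7 = 9.8263
Σ(R_m − R̄_m)² = 86.8288  ⇒  Var(R_m) = 86.8288 / 7 = 12.4041
β = Cov / Var(R_m) = 9.8263 / 12.4041 = 0.7922
MRP = 12.13% − 5.70% = 6.43%
E(R) = R_f + β × MRP = 5.70% + 0.7922 × 6.43% = 10.79%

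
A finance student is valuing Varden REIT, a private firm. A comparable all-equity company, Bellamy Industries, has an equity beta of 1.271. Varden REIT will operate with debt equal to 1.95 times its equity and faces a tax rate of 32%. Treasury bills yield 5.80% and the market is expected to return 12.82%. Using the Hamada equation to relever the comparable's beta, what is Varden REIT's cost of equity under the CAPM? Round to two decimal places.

β_L = β_U × [1 + (1 − t)(D/E)] = 1.271 × [1 + (1 − 0.32) × 1.95]
    = 1.271 × [1 + 0.68 × 1.95] = 1.271 × 2.3260 = 2.9563
MRP = 12.82% − 5.80% = 7.02%
E(R) = R_f + β_L × MRP = 5.80% + 2.9563 × 7.02% = 26.55%

26.55%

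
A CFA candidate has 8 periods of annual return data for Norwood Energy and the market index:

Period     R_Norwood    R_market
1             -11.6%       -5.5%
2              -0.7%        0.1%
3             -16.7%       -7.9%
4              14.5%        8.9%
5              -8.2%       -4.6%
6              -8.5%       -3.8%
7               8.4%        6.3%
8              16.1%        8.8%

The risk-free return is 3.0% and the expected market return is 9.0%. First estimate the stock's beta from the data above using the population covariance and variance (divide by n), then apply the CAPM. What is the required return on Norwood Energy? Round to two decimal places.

13.95%

Mean R_i = (-11.6 − 0.7 − 16.7 + 14.5 − 8.2 − 8.5 + 8.4 + 16.1) / 8 = -0.8375%
Mean R_m = (-5.5 + 0.1 − 7.9 + 8.9 − 4.6 − 3.8 + 6.3 + 8.8) / 8 = 0.2875%
Σ(R_i − R̄_i)(R_m − R̄_m) = 591.2563  ⇒  Cov = 591.2563 / 8 = 73.9070
Σ(R_m − R̄_m)² = 323.9488  ⇒  Var(R_m) = 323.9488 / 8 = 40.4936
β = Cov / Var(R_m) = 73.9070 / 40.4936 = 1.8252
MRP = 9.0% − 3.0% = 6.00%
E(R) = R_f + β × MRP = 3.0% + 1.8252 × 6.0% = 13.95%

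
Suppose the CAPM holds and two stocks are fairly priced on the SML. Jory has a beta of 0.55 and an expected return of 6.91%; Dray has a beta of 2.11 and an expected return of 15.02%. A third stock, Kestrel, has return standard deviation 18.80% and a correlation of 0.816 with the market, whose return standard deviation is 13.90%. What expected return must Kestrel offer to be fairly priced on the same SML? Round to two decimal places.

MRP = (15.02% − 6.91%) / (2.11 − 0.55) = 5.1987%
R_f = 6.91% − 0.55 × 5.1987% = 4.0507%
β_Kestrel = ρ·σ_i/σ_m = 0.816 × 18.80 / 13.90 = 1.1037
E(R_Kestrel) = R_f + β × MRP = 4.0507% + 1.1037 × 5.1987% = 9.79%

9.79%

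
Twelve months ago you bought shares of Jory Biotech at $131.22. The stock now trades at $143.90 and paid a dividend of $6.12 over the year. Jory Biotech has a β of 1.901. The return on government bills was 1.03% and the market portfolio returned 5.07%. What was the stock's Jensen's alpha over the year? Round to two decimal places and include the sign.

+5.62%

Realised HPR = (P1 + D1 − P0) / P0 = (143.90 + 6.12 − 131.22) / 131.22 = 18.80 / 131.22 = 14.3271%
MRP = 5.07% − 1.03% = 4.04%
CAPM required = R_f + β·MRP = 1.03% + 1.901 × 4.04% = 8.71004%
α = realised − required = 14.3271% − 8.71004% = +5.62%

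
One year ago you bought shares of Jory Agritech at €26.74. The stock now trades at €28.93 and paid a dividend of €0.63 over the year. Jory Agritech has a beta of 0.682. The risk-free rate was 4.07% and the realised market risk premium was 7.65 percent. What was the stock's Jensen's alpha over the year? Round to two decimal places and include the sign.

Realised HPR = (P1 + D1 − P0) / P0 = (28.93 + 0.63 − 26.74) / 26.74 = 2.82 / 26.74 = 10.5460%
CAPM required = R_f + β·MRP = 4.07% + 0.682 × 7.65% = 9.28730%
α = realised − required = 10.5460% − 9.28730% = +1.26%

+1.26%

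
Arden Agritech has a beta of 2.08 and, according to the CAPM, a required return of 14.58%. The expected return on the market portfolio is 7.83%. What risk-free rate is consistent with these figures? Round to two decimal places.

E(R) = R_f + β(E(R_m) − R_f) = R_f(1 − β) + β·E(R_m)
14.58% = R_f × (1 − 2.08) + 2.08 × 7.83%
14.58% = R_f × -1.08 + 16.2864%
R_f = (14.58% − 16.2864%) / -1.08 = 1.58%

1.58%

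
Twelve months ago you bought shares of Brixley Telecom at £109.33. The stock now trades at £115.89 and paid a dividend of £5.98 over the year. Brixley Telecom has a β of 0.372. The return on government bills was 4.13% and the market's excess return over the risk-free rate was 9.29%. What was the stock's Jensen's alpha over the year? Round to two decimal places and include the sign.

+3.88%

Realised HPR = (P1 + D1 − P0) / P0 = (115.89 + 5.98 − 109.33) / 109.33 = 12.54 / 109.33 = 11.4699%
CAPM required = R_f + β·MRP = 4.13% + 0.372 × 9.29% = 7.58588%
α = realised − required = 11.4699% − 7.58588% = +3.88%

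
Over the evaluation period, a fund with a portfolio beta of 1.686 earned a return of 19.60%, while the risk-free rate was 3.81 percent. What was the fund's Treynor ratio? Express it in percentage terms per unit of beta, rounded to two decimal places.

Treynor = (R_P − R_f) / β_P = (19.60% − 3.81%) / 1.6860 = 15.79% / 1.6860 = 9.37%

9.37%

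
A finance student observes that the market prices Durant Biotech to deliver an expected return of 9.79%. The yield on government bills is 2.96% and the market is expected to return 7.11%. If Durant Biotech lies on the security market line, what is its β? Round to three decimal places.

1.646

MRP = 7.11% − 2.96% = 4.15%
β = (E(R) − R_f) / MRP = (9.79% − 2.96%) / 4.15% = 6.83% / 4.15% = 1.646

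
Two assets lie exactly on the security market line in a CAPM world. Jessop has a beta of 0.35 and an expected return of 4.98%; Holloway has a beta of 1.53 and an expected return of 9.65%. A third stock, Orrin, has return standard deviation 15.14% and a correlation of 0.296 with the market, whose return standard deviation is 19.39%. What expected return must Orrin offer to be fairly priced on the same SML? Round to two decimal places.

MRP = (9.65% − 4.98%) / (1.53 − 0.35) = 3.9576%
R_f = 4.98% − 0.35 × 3.9576% = 3.5948%
β_Orrin = ρ·σ_i/σ_m = 0.296 × 15.14 / 19.39 = 0.2311
E(R_Orrin) = R_f + β × MRP = 3.5948% + 0.2311 × 3.9576% = 4.51%

4.51%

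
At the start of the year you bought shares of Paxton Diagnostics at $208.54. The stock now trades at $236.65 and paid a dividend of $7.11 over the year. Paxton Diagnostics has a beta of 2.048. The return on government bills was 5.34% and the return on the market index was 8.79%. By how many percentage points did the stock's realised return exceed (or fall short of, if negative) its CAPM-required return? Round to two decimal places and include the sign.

+4.48%

Realised HPR = (P1 + D1 − P0) / P0 = (236.65 + 7.11 − 208.54) / 208.54 = 35.22 / 208.54 = 16.8888%
MRP = 8.79% − 5.34% = 3.45%
CAPM required = R_f + β·MRP = 5.34% + 2.048 × 3.45% = 12.40560%
α = realised − required = 16.8888% − 12.40560% = +4.48%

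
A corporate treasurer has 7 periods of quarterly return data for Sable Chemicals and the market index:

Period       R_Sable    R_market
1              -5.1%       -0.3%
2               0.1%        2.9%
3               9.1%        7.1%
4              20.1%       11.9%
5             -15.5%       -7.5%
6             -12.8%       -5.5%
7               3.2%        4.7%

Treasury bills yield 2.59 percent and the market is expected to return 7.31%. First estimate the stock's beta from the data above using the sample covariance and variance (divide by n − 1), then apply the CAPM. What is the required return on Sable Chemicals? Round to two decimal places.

Mean R_i = (-5.1 + 0.1 + 9.1 + 20.1 − 15.5 − 12.8 + 3.2) / 7 = -0.1286%
Mean R_m = (-0.3 + 2.9 + 7.1 + 11.9 − 7.5 − 5.5 + 4.7) / 7 = 1.9000%
Σ(R_i − R̄_i)(R_m − R̄_m) = 509.0200  ⇒  Cov = 509.0200 / 6 = 84.8367
Σ(R_m − R̄_m)² = 283.8400  ⇒  Var(R_m) = 283.8400 / 6 = 47.3067
β = Cov / Var(R_m) = 84.8367 / 47.3067 = 1.7933
MRP = 7.31% − 2.59% = 4.72%
E(R) = R_f + β × MRP = 2.59% + 1.7933 × 4.72% = 11.05%

11.05%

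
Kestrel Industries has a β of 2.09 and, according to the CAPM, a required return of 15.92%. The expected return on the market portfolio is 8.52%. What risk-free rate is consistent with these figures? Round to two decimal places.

E(R) = R_f + β(E(R_m) − R_f) = R_f(1 − β) + β·E(R_m)
15.92% = R_f × (1 − 2.09) + 2.09 × 8.52%
15.92% = R_f × -1.09 + 17.8068%
R_f = (15.92% − 17.8068%) / -1.09 = 1.73%

1.73%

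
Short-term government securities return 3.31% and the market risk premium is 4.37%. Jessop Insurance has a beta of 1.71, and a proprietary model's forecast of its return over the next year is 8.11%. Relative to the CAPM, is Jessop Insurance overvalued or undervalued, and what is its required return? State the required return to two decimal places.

Overvalued; required return 10.78%

Required return = R_f + β·MRP = 3.31% + 1.71 × 4.37% = 10.78%
Forecast 8.11% < required 10.78% → the stock plots below the SML → overvalued.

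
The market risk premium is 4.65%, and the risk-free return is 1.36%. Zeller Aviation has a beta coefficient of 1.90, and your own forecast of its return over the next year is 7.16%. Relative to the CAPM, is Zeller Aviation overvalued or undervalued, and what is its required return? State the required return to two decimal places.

Overvalued; required return 10.20%

Required return = R_f + β·MRP = 1.36% + 1.90 × 4.65% = 10.20%
Forecast 7.16% < required 10.20% → the stock plots below the SML → overvalued.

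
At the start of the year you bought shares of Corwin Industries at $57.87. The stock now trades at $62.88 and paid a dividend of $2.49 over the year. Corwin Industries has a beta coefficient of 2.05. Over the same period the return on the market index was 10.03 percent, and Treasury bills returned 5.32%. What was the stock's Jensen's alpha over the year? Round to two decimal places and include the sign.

-2.02%

Realised HPR = (P1 + D1 − P0) / P0 = (62.88 + 2.49 − 57.87) / 57.87 = 7.50 / 57.87 = 12.9601%
MRP = 10.03% − 5.32% = 4.71%
CAPM required = R_f + β·MRP = 5.32% + 2.05 × 4.71% = 14.9755%
α = realised − required = 12.9601% − 14.9755% = -2.02%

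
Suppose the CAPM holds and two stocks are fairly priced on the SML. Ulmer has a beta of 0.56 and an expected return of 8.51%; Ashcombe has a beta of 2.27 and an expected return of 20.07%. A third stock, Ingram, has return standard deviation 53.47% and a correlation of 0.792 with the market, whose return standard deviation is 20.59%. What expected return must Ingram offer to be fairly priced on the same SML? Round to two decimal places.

18.63%

MRP = (20.07% − 8.51%) / (2.27 − 0.56) = 6.7602%
R_f = 8.51% − 0.56 × 6.7602% = 4.7243%
β_Ingram = ρ·σ_i/σ_m = 0.792 × 53.47 / 20.59 = 2.0567
E(R_Ingram) = R_f + β × MRP = 4.7243% + 2.0567 × 6.7602% = 18.63%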